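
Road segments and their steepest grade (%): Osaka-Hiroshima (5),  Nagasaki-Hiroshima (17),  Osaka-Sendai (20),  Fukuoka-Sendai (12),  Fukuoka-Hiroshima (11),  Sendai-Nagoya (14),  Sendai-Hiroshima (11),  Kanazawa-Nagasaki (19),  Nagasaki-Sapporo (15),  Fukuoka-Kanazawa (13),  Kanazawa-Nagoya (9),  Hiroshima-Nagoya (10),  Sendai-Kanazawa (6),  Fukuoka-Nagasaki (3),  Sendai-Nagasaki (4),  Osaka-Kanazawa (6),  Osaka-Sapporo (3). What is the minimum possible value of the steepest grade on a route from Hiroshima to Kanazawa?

Some routes from Hiroshima to Kanazawa:
Hiroshima-Fukuoka-Sendai-Kanazawa: max(11, 12, 6) = 12
Hiroshima-Osaka-Kanazawa: max(5, 6) = 6
Hiroshima-Sendai-Kanazawa: max(11, 6) = 11
Hiroshima-Nagoya-Kanazawa: max(10, 9) = 10
Hiroshima-Fukuoka-Nagasaki-Sendai-Kanazawa: max(11, 3, 4, 6) = 11
Best route has worst link 6%.

6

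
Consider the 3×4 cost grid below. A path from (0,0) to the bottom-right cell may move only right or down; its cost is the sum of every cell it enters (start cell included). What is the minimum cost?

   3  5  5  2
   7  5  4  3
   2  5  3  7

Best path: (0,0) -> (0,1) -> (0,2) -> (0,3) -> (1,3) -> (2,3)
Cost: 3 + 5 + 5 + 2 + 3 + 7 = 25

25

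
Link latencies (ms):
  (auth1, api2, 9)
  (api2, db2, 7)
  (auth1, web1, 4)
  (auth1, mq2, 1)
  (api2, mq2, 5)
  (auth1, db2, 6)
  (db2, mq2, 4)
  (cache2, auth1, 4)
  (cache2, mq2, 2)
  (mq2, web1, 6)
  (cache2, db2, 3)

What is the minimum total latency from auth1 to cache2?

3

Some routes from auth1 to cache2:
auth1 -> cache2: 4
auth1 -> mq2 -> cache2: 1 + 2 = 3
auth1 -> db2 -> cache2: 6 + 3 = 9
auth1 -> mq2 -> db2 -> cache2: 1 + 4 + 3 = 8
Best route has total 3 ms.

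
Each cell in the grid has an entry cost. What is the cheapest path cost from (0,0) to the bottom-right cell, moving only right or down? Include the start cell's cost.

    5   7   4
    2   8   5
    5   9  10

One optimal route is [0,0] [1,0] [1,1] [1,2] [2,2].
Its cost is 5 + 2 + 8 + 5 + 10 = 30.

30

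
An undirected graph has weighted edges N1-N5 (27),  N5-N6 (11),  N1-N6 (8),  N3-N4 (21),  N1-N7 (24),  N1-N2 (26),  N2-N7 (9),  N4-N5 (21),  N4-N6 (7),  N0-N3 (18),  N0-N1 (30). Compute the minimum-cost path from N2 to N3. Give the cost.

A few of the N2→N3 routes:
N2 - N1 - N0 - N3: 26 + 30 + 18 = 74
N2 - N1 - N6 - N4 - N3: 26 + 8 + 7 + 21 = 62
N2 - N7 - N1 - N6 - N4 - N3: 9 + 24 + 8 + 7 + 21 = 69
Shortest: 62.

62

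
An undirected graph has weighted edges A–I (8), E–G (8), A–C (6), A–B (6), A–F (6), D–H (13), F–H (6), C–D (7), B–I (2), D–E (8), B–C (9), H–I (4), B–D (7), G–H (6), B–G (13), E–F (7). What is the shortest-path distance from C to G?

A few of the C→G routes:
C -> D -> E -> G: 7 + 8 + 8 = 23
C -> A -> F -> H -> G: 6 + 6 + 6 + 6 = 24
C -> B -> I -> H -> G: 9 + 2 + 4 + 6 = 21
C -> A -> I -> H -> G: 6 + 8 + 4 + 6 = 24
C -> B -> G: 9 + 13 = 22
Best route has total 21.

21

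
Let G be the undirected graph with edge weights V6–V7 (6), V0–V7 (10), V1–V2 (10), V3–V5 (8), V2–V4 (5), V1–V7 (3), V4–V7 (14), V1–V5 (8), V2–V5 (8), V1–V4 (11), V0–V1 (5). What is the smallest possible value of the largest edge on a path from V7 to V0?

Routes from V7 to V0:
V7 -> V4 -> V1 -> V0: max(14, 11, 5) = 14
V7 -> V4 -> V2 -> V1 -> V0: max(14, 5, 10, 5) = 14
V7 -> V0: max(10) = 10
V7 -> V4 -> V2 -> V5 -> V1 -> V0: max(14, 5, 8, 8, 5) = 14
V7 -> V1 -> V0: max(3, 5) = 5
The minimum achievable maximum is 5.

5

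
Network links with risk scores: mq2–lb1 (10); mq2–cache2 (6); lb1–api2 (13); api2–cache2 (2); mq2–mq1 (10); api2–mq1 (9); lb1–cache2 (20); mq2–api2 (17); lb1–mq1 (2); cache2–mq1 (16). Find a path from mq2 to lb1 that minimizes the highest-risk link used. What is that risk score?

Comparing a few candidate routes:
mq2 - cache2 - mq1 - lb1: max(6, 16, 2) = 16
mq2 - mq1 - api2 - lb1: max(10, 9, 13) = 13
mq2 - cache2 - api2 - mq1 - lb1: max(6, 2, 9, 2) = 9
mq2 - cache2 - api2 - lb1: max(6, 2, 13) = 13
mq2 - lb1: max(10) = 10
mq2 - mq1 - lb1: max(10, 2) = 10
Best route has worst link 9.

9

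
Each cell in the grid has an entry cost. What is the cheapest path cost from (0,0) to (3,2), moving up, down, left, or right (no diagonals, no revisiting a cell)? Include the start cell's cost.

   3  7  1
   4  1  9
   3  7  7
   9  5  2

22

Cheapest: r0c0 -> r1c0 -> r1c1 -> r2c1 -> r3c1 -> r3c2
  3 + 4 + 1 + 7 + 5 + 2 = 22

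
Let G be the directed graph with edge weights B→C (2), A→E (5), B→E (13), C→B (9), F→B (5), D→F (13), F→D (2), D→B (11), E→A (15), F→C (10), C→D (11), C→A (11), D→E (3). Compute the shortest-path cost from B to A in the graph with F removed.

Candidate routes:
B - C - A: 2 + 11 = 13
B - E - A: 13 + 15 = 28
B - C - D - E - A: 2 + 11 + 3 + 15 = 31
Shortest: 13.

13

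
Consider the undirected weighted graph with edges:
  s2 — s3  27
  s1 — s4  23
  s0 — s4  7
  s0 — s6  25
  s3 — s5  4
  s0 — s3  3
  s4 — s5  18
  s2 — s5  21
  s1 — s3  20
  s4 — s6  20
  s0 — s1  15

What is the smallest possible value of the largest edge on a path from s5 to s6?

20

A few of the s5→s6 routes:
s5-s3-s0-s1-s4-s6: max(4, 3, 15, 23, 20) = 23
s5-s3-s0-s4-s6: max(4, 3, 7, 20) = 20
s5-s3-s1-s4-s6: max(4, 20, 23, 20) = 23
s5-s3-s1-s0-s4-s6: max(4, 20, 15, 7, 20) = 20
s5-s4-s6: max(18, 20) = 20
The minimum achievable maximum is 20.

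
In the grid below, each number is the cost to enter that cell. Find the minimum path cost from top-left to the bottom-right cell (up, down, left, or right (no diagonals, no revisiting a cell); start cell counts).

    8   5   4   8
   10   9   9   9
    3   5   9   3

Cheapest: (0,0) → (0,1) → (0,2) → (0,3) → (1,3) → (2,3)
  8 + 5 + 4 + 8 + 9 + 3 = 37

37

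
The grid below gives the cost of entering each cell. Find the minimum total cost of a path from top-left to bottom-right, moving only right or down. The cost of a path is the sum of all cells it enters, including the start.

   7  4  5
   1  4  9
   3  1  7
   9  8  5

Best path: r0c0 → r1c0 → r2c0 → r2c1 → r2c2 → r3c2
Cost: 7 + 1 + 3 + 1 + 7 + 5 = 24
For comparison, the top-then-right route costs 37.

24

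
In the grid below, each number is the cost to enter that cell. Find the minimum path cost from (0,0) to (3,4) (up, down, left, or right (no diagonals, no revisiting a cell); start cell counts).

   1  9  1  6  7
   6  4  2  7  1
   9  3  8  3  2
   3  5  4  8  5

One optimal route is r0c0 → r0c1 → r0c2 → r1c2 → r1c3 → r1c4 → r2c4 → r3c4.
Its cost is 1 + 9 + 1 + 2 + 7 + 1 + 2 + 5 = 28.

28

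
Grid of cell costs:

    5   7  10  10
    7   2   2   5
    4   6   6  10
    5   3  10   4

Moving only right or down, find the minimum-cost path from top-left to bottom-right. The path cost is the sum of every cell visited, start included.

35

One optimal route is (0,0) (0,1) (1,1) (1,2) (1,3) (2,3) (3,3).
Its cost is 5 + 7 + 2 + 2 + 5 + 10 + 4 = 35.
For comparison, the top-then-right route costs 51.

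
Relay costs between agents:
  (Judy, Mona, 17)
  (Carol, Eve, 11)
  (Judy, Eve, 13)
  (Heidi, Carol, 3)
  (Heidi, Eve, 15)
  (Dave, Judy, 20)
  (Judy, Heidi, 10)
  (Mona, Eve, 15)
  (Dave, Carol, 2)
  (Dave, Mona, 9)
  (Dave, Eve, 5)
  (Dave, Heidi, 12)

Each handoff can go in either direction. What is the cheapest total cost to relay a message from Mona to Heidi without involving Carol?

Comparing a few candidate routes:
Mona→Eve→Dave→Heidi: 15 + 5 + 12 = 32
Mona→Dave→Eve→Judy→Heidi: 9 + 5 + 13 + 10 = 37
Mona→Dave→Eve→Heidi: 9 + 5 + 15 = 29
Mona→Judy→Heidi: 17 + 10 = 27
Mona→Dave→Heidi: 9 + 12 = 21
Mona→Eve→Heidi: 15 + 15 = 30
Shortest: 21.

21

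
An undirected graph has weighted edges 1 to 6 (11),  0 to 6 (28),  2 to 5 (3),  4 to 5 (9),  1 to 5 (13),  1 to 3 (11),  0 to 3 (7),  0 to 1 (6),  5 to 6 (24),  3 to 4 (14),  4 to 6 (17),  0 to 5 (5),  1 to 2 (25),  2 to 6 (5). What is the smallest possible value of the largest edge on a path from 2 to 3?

7

Comparing a few candidate routes:
2 → 6 → 1 → 3: max(5, 11, 11) = 11
2 → 5 → 0 → 3: max(3, 5, 7) = 7
2 → 6 → 1 → 0 → 3: max(5, 11, 6, 7) = 11
The minimum achievable maximum is 7.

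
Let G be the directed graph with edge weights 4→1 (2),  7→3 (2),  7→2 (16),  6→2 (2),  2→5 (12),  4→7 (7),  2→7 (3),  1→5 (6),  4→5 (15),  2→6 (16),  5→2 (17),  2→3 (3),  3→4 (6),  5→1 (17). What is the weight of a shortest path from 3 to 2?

29

Routes from 3 to 2:
3→4→5→2: 6 + 15 + 17 = 38
3→4→7→2: 6 + 7 + 16 = 29
3→4→1→5→2: 6 + 2 + 6 + 17 = 31
The minimum is 29.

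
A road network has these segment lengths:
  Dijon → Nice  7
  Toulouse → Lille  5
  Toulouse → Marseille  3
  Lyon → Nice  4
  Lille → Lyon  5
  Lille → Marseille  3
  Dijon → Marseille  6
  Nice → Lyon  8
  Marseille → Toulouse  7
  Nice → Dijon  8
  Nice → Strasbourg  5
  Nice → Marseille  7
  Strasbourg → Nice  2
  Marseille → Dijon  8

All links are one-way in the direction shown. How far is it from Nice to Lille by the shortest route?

Routes from Nice to Lille:
Nice → Dijon → Marseille → Toulouse → Lille: 8 + 6 + 7 + 5 = 26
Nice → Marseille → Toulouse → Lille: 7 + 7 + 5 = 19
The minimum is 19.

19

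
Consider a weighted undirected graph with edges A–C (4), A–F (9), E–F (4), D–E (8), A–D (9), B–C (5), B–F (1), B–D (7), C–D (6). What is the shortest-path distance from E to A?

A few of the E→A routes:
E→F→A: 4 + 9 = 13
E→D→C→A: 8 + 6 + 4 = 18
E→D→A: 8 + 9 = 17
E→F→B→C→A: 4 + 1 + 5 + 4 = 14
The minimum is 13.

13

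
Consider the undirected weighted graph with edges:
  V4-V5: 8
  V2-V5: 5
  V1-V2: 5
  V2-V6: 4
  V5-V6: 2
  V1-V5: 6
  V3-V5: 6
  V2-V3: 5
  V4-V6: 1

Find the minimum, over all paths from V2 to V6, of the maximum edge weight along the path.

Some routes from V2 to V6:
V2→V5→V6: max(5, 2) = 5
V2→V3→V5→V6: max(5, 6, 2) = 6
V2→V6: max(4) = 4
The minimum achievable maximum is 4.

4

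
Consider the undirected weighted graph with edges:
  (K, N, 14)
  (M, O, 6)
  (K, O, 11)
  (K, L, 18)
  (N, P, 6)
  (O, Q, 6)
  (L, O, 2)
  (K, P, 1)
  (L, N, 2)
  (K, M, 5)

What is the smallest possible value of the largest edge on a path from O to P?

Comparing a few candidate routes:
O-K-P: max(11, 1) = 11
O-L-N-P: max(2, 2, 6) = 6
O-M-K-P: max(6, 5, 1) = 6
Smallest bottleneck: 6.

6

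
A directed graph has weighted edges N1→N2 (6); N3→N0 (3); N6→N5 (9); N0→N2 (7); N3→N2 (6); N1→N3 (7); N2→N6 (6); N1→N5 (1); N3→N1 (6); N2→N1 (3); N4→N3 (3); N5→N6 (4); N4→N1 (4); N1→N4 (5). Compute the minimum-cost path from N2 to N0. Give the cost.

Paths from N2 to N0:
N2 - N1 - N3 - N0: 3 + 7 + 3 = 13
N2 - N1 - N4 - N3 - N0: 3 + 5 + 3 + 3 = 14
Shortest: 13.

13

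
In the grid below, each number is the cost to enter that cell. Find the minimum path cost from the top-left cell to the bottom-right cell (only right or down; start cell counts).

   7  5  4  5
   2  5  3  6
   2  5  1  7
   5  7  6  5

28

One optimal route is [0,0] → [1,0] → [2,0] → [2,1] → [2,2] → [3,2] → [3,3].
Its cost is 7 + 2 + 2 + 5 + 1 + 6 + 5 = 28.
For comparison, the top-then-right route costs 39.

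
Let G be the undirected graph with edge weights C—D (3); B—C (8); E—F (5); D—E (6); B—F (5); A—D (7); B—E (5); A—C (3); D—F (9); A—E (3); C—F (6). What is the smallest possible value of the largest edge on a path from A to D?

A few of the A→D routes:
A → C → D: max(3, 3) = 3
A → E → F → C → D: max(3, 5, 6, 3) = 6
A → E → B → F → C → D: max(3, 5, 5, 6, 3) = 6
A → C → F → E → D: max(3, 6, 5, 6) = 6
A → E → D: max(3, 6) = 6
A → C → F → B → E → D: max(3, 6, 5, 5, 6) = 6
The minimum achievable maximum is 3.

3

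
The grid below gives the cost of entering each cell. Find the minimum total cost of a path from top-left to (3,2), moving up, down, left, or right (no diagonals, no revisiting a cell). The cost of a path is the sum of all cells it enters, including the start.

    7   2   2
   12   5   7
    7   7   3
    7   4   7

28

Path [0,0] → [0,1] → [0,2] → [1,2] → [2,2] → [3,2]: 7 + 2 + 2 + 7 + 3 + 7 = 28.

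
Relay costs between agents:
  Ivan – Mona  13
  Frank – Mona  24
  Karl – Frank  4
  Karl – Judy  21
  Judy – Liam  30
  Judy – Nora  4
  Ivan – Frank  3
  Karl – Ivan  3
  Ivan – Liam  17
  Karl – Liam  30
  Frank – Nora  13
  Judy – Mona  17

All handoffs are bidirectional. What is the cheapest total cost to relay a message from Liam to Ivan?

17

Checking several routes:
Liam -> Karl -> Ivan: 30 + 3 = 33
Liam -> Karl -> Frank -> Ivan: 30 + 4 + 3 = 37
Liam -> Judy -> Nora -> Frank -> Ivan: 30 + 4 + 13 + 3 = 50
Liam -> Judy -> Karl -> Ivan: 30 + 21 + 3 = 54
Liam -> Ivan: 17
The minimum is 17.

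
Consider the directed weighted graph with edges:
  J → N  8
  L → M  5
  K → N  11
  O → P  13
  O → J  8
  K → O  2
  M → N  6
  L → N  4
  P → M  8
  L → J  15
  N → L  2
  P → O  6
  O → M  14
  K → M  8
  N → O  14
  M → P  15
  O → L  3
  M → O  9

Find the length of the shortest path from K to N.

9

Checking several routes:
K→N: 11
K→M→N: 8 + 6 = 14
K→O→M→N: 2 + 14 + 6 = 22
K→O→L→M→N: 2 + 3 + 5 + 6 = 16
K→O→L→N: 2 + 3 + 4 = 9
K→O→J→N: 2 + 8 + 8 = 18
Shortest: 9.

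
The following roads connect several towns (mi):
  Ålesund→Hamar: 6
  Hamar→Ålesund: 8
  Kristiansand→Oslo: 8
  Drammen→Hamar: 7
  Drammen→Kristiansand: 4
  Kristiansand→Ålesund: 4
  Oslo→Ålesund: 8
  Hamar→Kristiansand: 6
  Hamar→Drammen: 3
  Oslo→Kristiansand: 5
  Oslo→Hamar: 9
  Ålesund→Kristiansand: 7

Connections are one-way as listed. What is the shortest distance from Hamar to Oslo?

14

Routes from Hamar to Oslo:
Hamar-Ålesund-Kristiansand-Oslo: 8 + 7 + 8 = 23
Hamar-Kristiansand-Oslo: 6 + 8 = 14
Hamar-Drammen-Kristiansand-Oslo: 3 + 4 + 8 = 15
Best route has total 14 mi.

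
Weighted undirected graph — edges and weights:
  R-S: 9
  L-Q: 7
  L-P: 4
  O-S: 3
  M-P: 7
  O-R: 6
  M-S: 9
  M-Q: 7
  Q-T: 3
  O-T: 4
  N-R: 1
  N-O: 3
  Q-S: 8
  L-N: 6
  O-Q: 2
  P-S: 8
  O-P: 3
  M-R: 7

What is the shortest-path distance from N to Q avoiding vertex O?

13

A few of the N→Q routes:
N - L - Q: 6 + 7 = 13
N - R - S - Q: 1 + 9 + 8 = 18
N - L - P - M - Q: 6 + 4 + 7 + 7 = 24
N - R - M - Q: 1 + 7 + 7 = 15
Best route has total 13.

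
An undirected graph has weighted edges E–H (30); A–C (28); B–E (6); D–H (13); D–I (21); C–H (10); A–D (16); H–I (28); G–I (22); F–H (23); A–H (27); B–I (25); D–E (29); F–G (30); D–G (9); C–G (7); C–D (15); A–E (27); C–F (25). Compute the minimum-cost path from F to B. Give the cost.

Some routes from F to B:
F -> G -> D -> E -> B: 30 + 9 + 29 + 6 = 74
F -> H -> E -> B: 23 + 30 + 6 = 59
F -> C -> H -> E -> B: 25 + 10 + 30 + 6 = 71
F -> H -> D -> E -> B: 23 + 13 + 29 + 6 = 71
Shortest: 59.

59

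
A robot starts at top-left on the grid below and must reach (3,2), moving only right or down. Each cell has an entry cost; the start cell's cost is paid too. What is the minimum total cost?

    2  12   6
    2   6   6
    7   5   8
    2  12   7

30

Take (0,0)→(1,0)→(1,1)→(2,1)→(2,2)→(3,2) for a total of 2 + 2 + 6 + 5 + 8 + 7 = 30.
For comparison, the top-then-right route costs 41.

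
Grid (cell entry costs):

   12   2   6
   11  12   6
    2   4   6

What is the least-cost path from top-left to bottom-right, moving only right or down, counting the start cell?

32

Take (0,0) -> (0,1) -> (0,2) -> (1,2) -> (2,2) for a total of 12 + 2 + 6 + 6 + 6 = 32.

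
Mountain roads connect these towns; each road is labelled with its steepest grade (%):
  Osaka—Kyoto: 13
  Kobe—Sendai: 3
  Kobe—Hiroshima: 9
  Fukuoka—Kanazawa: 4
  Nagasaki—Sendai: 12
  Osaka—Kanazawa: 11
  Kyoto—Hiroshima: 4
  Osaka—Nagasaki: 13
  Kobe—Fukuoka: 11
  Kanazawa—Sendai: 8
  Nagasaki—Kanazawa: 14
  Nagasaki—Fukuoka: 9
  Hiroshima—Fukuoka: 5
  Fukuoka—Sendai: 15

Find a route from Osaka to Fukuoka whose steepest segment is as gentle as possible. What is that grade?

11

Checking several routes:
Osaka→Kanazawa→Sendai→Nagasaki→Fukuoka: max(11, 8, 12, 9) = 12
Osaka→Kanazawa→Sendai→Kobe→Fukuoka: max(11, 8, 3, 11) = 11
Osaka→Kanazawa→Fukuoka: max(11, 4) = 11
Osaka→Kanazawa→Sendai→Kobe→Hiroshima→Fukuoka: max(11, 8, 3, 9, 5) = 11
Osaka→Nagasaki→Fukuoka: max(13, 9) = 13
Best route has worst link 11%.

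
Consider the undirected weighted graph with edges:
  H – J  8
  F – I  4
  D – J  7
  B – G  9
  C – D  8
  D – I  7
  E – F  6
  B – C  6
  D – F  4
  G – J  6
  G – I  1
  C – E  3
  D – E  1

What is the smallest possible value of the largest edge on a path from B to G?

6

Comparing a few candidate routes:
B -> C -> E -> D -> J -> G: max(6, 3, 1, 7, 6) = 7
B -> C -> E -> F -> I -> G: max(6, 3, 6, 4, 1) = 6
B -> C -> E -> F -> I -> D -> J -> G: max(6, 3, 6, 4, 7, 7, 6) = 7
B -> C -> E -> D -> I -> G: max(6, 3, 1, 7, 1) = 7
B -> C -> E -> D -> F -> I -> G: max(6, 3, 1, 4, 4, 1) = 6
Best route has worst link 6.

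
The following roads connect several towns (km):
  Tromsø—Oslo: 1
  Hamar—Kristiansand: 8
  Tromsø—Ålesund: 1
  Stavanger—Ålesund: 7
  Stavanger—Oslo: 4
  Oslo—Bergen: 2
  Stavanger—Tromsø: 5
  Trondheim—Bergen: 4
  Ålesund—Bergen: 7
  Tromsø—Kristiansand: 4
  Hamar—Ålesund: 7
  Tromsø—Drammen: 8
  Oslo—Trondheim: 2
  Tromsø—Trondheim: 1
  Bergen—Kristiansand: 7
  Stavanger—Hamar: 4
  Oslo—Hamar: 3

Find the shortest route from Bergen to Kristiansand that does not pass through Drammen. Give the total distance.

A few of the Bergen→Kristiansand routes:
Bergen → Trondheim → Tromsø → Kristiansand: 4 + 1 + 4 = 9
Bergen → Kristiansand: 7
Bergen → Ålesund → Tromsø → Kristiansand: 7 + 1 + 4 = 12
Bergen → Oslo → Trondheim → Tromsø → Kristiansand: 2 + 2 + 1 + 4 = 9
Bergen → Trondheim → Oslo → Tromsø → Kristiansand: 4 + 2 + 1 + 4 = 11
Bergen → Oslo → Tromsø → Kristiansand: 2 + 1 + 4 = 7
The minimum is 7 km.

7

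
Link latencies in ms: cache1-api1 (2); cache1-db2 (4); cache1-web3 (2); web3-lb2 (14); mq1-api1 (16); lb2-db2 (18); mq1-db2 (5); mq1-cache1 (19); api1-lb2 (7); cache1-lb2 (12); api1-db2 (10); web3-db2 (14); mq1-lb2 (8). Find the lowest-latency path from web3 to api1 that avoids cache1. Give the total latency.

A few of the web3→api1 routes:
web3 → db2 → mq1 → api1: 14 + 5 + 16 = 35
web3 → db2 → api1: 14 + 10 = 24
web3 → lb2 → api1: 14 + 7 = 21
web3 → db2 → mq1 → lb2 → api1: 14 + 5 + 8 + 7 = 34
Shortest: 21 ms.

21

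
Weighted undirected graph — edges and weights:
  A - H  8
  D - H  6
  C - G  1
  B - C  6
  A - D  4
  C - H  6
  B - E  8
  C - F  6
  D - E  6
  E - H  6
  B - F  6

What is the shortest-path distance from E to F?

14

Checking several routes:
E-H-C-F: 6 + 6 + 6 = 18
E-B-F: 8 + 6 = 14
E-B-C-F: 8 + 6 + 6 = 20
The minimum is 14.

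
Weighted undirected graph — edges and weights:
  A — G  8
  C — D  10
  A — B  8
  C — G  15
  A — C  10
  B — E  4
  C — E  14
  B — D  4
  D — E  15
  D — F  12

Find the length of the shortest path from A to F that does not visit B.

A few of the A→F routes:
A-G-C-D-F: 8 + 15 + 10 + 12 = 45
A-C-E-D-F: 10 + 14 + 15 + 12 = 51
A-C-D-F: 10 + 10 + 12 = 32
The minimum is 32.

32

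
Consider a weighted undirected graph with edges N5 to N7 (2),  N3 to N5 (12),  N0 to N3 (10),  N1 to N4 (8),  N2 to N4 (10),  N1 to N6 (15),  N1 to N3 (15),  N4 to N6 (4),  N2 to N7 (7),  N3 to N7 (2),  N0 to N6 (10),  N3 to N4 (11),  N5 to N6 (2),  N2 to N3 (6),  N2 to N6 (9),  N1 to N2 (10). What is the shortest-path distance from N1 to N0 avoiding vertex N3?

22

Checking several routes:
N1 - N2 - N4 - N6 - N0: 10 + 10 + 4 + 10 = 34
N1 - N2 - N7 - N5 - N6 - N0: 10 + 7 + 2 + 2 + 10 = 31
N1 - N6 - N0: 15 + 10 = 25
N1 - N2 - N6 - N0: 10 + 9 + 10 = 29
N1 - N4 - N6 - N0: 8 + 4 + 10 = 22
Shortest: 22.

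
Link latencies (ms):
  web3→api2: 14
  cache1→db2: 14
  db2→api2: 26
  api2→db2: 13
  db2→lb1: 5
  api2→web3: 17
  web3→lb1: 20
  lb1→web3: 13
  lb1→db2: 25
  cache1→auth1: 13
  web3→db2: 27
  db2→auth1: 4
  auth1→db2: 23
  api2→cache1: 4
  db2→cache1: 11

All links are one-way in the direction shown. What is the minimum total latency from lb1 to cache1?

A few of the lb1→cache1 routes:
lb1 -> db2 -> cache1: 25 + 11 = 36
lb1 -> web3 -> api2 -> cache1: 13 + 14 + 4 = 31
lb1 -> web3 -> api2 -> db2 -> cache1: 13 + 14 + 13 + 11 = 51
lb1 -> web3 -> db2 -> cache1: 13 + 27 + 11 = 51
The minimum is 31 ms.

31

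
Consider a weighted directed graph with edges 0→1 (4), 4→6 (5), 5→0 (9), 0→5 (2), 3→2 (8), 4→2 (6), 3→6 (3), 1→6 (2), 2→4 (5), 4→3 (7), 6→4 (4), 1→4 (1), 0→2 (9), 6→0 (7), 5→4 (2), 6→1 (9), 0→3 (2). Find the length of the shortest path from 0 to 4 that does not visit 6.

A few of the 0→4 routes:
0 -> 5 -> 4: 2 + 2 = 4
0 -> 2 -> 4: 9 + 5 = 14
0 -> 1 -> 4: 4 + 1 = 5
Shortest: 4.

4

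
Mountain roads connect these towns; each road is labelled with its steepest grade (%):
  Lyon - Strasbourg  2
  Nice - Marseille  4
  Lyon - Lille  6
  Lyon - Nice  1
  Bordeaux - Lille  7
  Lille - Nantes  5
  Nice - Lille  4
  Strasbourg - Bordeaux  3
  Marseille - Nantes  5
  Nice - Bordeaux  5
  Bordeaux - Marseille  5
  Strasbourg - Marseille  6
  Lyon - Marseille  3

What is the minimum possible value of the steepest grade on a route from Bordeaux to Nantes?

5

Comparing a few candidate routes:
Bordeaux - Marseille - Nice - Lille - Nantes: max(5, 4, 4, 5) = 5
Bordeaux - Nice - Marseille - Nantes: max(5, 4, 5) = 5
Bordeaux - Nice - Lille - Nantes: max(5, 4, 5) = 5
Bordeaux - Nice - Lyon - Marseille - Nantes: max(5, 1, 3, 5) = 5
Best route has worst link 5%.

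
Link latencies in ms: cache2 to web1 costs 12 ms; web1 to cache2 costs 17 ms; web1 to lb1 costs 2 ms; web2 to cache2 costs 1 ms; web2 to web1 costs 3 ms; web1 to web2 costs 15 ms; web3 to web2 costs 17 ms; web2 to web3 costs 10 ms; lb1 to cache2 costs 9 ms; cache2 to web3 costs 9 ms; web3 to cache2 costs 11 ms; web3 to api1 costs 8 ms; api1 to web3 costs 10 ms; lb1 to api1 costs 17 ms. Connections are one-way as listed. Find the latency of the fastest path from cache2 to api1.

17

Candidate routes:
cache2 -> web1 -> lb1 -> api1: 12 + 2 + 17 = 31
cache2 -> web1 -> web2 -> web3 -> api1: 12 + 15 + 10 + 8 = 45
cache2 -> web3 -> api1: 9 + 8 = 17
cache2 -> web3 -> web2 -> web1 -> lb1 -> api1: 9 + 17 + 3 + 2 + 17 = 48
Shortest: 17 ms.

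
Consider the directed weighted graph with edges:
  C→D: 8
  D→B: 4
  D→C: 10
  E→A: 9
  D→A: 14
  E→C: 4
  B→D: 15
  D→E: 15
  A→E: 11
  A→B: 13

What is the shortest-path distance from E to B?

16

Candidate routes:
E → C → D → B: 4 + 8 + 4 = 16
E → A → B: 9 + 13 = 22
E → C → D → A → B: 4 + 8 + 14 + 13 = 39
The minimum is 16.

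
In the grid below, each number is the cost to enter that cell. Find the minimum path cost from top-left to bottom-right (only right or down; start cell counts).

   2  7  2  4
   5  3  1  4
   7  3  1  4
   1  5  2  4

18

Path (0,0) -> (1,0) -> (1,1) -> (1,2) -> (2,2) -> (3,2) -> (3,3): 2 + 5 + 3 + 1 + 1 + 2 + 4 = 18.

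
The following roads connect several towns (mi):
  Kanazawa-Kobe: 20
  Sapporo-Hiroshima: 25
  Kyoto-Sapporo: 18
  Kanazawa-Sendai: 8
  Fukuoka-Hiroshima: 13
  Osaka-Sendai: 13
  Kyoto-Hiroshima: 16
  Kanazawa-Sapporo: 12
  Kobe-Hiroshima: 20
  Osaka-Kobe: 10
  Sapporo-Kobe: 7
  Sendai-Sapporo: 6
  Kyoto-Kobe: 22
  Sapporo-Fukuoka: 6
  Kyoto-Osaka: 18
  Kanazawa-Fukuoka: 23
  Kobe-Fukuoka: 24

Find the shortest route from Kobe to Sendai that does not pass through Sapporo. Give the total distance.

23

Some routes from Kobe to Sendai avoiding Sapporo:
Kobe→Kyoto→Osaka→Sendai: 22 + 18 + 13 = 53
Kobe→Kanazawa→Sendai: 20 + 8 = 28
Kobe→Osaka→Sendai: 10 + 13 = 23
Kobe→Fukuoka→Kanazawa→Sendai: 24 + 23 + 8 = 55
The minimum is 23 mi.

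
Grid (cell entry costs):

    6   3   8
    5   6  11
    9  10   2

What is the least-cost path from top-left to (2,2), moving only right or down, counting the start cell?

Cheapest: r0c0 r0c1 r1c1 r2c1 r2c2
  6 + 3 + 6 + 10 + 2 = 27

27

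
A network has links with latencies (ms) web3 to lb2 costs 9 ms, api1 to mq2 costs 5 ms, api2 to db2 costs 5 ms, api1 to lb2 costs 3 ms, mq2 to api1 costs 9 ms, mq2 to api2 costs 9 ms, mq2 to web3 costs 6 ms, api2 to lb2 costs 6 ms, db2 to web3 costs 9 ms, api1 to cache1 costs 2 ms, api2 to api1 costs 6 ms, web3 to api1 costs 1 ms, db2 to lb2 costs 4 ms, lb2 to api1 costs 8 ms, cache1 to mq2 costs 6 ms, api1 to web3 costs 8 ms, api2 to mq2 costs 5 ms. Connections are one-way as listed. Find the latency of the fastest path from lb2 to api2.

Paths from lb2 to api2:
lb2 - api1 - cache1 - mq2 - api2: 8 + 2 + 6 + 9 = 25
lb2 - api1 - mq2 - api2: 8 + 5 + 9 = 22
Shortest: 22 ms.

22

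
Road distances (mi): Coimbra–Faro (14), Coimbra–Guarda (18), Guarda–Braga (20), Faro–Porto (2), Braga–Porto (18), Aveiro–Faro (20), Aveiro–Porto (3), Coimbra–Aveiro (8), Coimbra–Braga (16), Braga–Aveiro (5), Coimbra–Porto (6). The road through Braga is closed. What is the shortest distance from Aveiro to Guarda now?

Candidate routes:
Aveiro→Faro→Porto→Coimbra→Guarda: 20 + 2 + 6 + 18 = 46
Aveiro→Faro→Coimbra→Guarda: 20 + 14 + 18 = 52
Aveiro→Porto→Faro→Coimbra→Guarda: 3 + 2 + 14 + 18 = 37
Aveiro→Porto→Coimbra→Guarda: 3 + 6 + 18 = 27
Aveiro→Coimbra→Guarda: 8 + 18 = 26
Best route has total 26 mi.

26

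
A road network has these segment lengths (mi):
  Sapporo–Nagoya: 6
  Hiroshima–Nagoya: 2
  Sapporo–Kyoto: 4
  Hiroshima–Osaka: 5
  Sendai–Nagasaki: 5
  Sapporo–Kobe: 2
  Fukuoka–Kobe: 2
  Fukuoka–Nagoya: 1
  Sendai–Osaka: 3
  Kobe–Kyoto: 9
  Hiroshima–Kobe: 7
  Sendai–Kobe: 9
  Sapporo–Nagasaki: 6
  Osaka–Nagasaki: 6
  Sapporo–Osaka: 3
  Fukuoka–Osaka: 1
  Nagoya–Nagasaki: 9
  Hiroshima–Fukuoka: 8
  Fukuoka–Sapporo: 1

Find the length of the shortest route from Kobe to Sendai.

A few of the Kobe→Sendai routes:
Kobe - Sapporo - Osaka - Sendai: 2 + 3 + 3 = 8
Kobe - Fukuoka - Osaka - Sendai: 2 + 1 + 3 = 6
Kobe - Sendai: 9
Kobe - Sapporo - Fukuoka - Osaka - Sendai: 2 + 1 + 1 + 3 = 7
Shortest: 6 mi.

6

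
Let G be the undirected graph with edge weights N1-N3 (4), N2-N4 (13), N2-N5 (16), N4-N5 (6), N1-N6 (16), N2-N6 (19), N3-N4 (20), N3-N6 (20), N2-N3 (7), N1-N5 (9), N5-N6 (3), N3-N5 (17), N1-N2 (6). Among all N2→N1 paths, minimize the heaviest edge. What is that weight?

A few of the N2→N1 routes:
N2 -> N1: max(6) = 6
N2 -> N4 -> N5 -> N6 -> N1: max(13, 6, 3, 16) = 16
N2 -> N3 -> N1: max(7, 4) = 7
N2 -> N4 -> N5 -> N1: max(13, 6, 9) = 13
Best route has worst link 6.

6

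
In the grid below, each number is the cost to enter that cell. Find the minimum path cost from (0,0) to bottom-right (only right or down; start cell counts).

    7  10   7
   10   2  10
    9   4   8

31

Path [0,0] -> [0,1] -> [1,1] -> [2,1] -> [2,2]: 7 + 10 + 2 + 4 + 8 = 31.
For comparison, the top-then-right route costs 42.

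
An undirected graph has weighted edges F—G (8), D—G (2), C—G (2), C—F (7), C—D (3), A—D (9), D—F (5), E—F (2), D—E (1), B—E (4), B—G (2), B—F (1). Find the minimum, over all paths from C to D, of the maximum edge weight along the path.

Some routes from C to D:
C → G → B → F → E → D: max(2, 2, 1, 2, 1) = 2
C → D: max(3) = 3
C → G → B → E → F → D: max(2, 2, 4, 2, 5) = 5
C → G → B → E → D: max(2, 2, 4, 1) = 4
C → G → B → F → D: max(2, 2, 1, 5) = 5
C → G → D: max(2, 2) = 2
Smallest bottleneck: 2.

2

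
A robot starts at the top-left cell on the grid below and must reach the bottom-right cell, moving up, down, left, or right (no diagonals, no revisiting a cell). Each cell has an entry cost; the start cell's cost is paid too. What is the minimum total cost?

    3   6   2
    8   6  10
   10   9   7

One optimal route is r0c0 r0c1 r0c2 r1c2 r2c2.
Its cost is 3 + 6 + 2 + 10 + 7 = 28.

28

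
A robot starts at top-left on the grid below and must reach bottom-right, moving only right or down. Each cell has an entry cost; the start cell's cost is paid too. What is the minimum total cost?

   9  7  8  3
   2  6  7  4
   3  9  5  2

Cheapest: [0,0] -> [1,0] -> [1,1] -> [1,2] -> [1,3] -> [2,3]
  9 + 2 + 6 + 7 + 4 + 2 = 30

30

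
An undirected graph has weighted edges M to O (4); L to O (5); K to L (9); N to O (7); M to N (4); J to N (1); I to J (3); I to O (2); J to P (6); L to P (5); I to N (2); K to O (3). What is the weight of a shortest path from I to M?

6

A few of the I→M routes:
I - O - M: 2 + 4 = 6
I - J - N - M: 3 + 1 + 4 = 8
I - N - M: 2 + 4 = 6
The minimum is 6.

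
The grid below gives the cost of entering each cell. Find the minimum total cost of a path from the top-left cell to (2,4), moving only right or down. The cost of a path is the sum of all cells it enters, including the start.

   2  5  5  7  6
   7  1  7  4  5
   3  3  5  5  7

Best path: [0,0]→[0,1]→[1,1]→[2,1]→[2,2]→[2,3]→[2,4]
Cost: 2 + 5 + 1 + 3 + 5 + 5 + 7 = 28

28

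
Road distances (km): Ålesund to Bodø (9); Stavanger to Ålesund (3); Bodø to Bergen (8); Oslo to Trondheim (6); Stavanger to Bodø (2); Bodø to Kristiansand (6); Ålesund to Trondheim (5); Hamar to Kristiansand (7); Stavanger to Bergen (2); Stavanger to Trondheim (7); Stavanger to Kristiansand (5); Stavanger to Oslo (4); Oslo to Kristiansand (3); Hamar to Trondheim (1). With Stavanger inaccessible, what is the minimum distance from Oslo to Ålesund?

11

Comparing a few candidate routes:
Oslo → Trondheim → Ålesund: 6 + 5 = 11
Oslo → Kristiansand → Hamar → Trondheim → Ålesund: 3 + 7 + 1 + 5 = 16
Oslo → Kristiansand → Bodø → Ålesund: 3 + 6 + 9 = 18
Shortest: 11 km.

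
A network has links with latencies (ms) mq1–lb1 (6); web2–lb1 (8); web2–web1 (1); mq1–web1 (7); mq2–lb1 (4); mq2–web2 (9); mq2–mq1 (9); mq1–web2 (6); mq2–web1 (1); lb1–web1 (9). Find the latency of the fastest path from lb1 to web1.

5

A few of the lb1→web1 routes:
lb1 -> mq2 -> web1: 4 + 1 = 5
lb1 -> mq1 -> web1: 6 + 7 = 13
lb1 -> mq1 -> web2 -> web1: 6 + 6 + 1 = 13
lb1 -> web1: 9
lb1 -> web2 -> web1: 8 + 1 = 9
Shortest: 5 ms.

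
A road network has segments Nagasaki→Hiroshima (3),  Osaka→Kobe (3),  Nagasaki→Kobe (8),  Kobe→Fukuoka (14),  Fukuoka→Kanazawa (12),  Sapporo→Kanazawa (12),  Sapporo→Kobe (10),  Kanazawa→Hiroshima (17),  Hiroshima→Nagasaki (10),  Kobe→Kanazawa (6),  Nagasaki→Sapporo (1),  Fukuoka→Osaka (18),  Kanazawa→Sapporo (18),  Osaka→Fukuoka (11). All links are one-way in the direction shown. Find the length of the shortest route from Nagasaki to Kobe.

Paths from Nagasaki to Kobe:
Nagasaki→Kobe: 8
Nagasaki→Sapporo→Kobe: 1 + 10 = 11
Best route has total 8 km.

8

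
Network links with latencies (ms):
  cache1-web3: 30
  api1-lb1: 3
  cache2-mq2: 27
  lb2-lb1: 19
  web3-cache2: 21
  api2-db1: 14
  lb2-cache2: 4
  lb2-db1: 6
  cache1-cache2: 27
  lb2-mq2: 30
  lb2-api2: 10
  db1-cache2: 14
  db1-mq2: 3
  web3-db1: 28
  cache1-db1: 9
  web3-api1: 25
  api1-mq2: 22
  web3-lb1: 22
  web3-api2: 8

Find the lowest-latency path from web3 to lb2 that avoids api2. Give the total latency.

25

Comparing a few candidate routes:
web3 - db1 - lb2: 28 + 6 = 34
web3 - cache2 - lb2: 21 + 4 = 25
web3 - lb1 - lb2: 22 + 19 = 41
Shortest: 25 ms.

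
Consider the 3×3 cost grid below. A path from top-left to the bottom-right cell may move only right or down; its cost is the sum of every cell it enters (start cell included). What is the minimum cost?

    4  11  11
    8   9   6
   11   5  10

Path [0,0] -> [1,0] -> [1,1] -> [2,1] -> [2,2]: 4 + 8 + 9 + 5 + 10 = 36.

36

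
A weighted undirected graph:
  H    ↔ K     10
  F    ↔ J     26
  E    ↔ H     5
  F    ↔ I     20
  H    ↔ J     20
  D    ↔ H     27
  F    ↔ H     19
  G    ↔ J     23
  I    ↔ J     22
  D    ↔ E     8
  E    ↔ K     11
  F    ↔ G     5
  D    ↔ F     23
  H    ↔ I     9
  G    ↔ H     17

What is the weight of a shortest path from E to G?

Some routes from E to G:
E -> H -> G: 5 + 17 = 22
E -> D -> F -> G: 8 + 23 + 5 = 36
E -> H -> F -> G: 5 + 19 + 5 = 29
Best route has total 22.

22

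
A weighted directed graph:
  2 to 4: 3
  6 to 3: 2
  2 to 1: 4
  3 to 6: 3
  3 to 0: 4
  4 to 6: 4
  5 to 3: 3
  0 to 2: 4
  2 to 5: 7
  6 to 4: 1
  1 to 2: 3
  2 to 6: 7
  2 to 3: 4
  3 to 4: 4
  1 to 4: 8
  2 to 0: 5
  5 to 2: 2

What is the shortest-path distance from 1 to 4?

A few of the 1→4 routes:
1-2-3-6-4: 3 + 4 + 3 + 1 = 11
1-2-3-4: 3 + 4 + 4 = 11
1-4: 8
1-2-4: 3 + 3 = 6
The minimum is 6.

6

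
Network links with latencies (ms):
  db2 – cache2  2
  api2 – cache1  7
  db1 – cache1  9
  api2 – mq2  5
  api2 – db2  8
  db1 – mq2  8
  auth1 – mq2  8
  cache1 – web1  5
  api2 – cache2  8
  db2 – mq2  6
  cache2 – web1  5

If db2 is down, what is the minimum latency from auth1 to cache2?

Some routes from auth1 to cache2 avoiding db2:
auth1 -> mq2 -> db1 -> cache1 -> web1 -> cache2: 8 + 8 + 9 + 5 + 5 = 35
auth1 -> mq2 -> api2 -> cache2: 8 + 5 + 8 = 21
auth1 -> mq2 -> api2 -> cache1 -> web1 -> cache2: 8 + 5 + 7 + 5 + 5 = 30
The minimum is 21 ms.

21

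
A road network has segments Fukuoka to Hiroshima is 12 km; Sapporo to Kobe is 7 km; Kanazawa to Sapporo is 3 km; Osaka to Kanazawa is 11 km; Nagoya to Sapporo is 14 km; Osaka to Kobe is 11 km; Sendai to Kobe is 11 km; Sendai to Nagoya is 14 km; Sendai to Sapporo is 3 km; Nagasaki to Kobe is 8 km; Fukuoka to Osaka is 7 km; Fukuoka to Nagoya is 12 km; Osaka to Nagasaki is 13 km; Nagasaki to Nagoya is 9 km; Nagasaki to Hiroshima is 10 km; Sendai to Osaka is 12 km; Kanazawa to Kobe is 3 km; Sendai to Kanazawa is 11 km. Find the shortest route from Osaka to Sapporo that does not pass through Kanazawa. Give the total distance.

15

Some routes from Osaka to Sapporo avoiding Kanazawa:
Osaka → Kobe → Sapporo: 11 + 7 = 18
Osaka → Sendai → Kobe → Sapporo: 12 + 11 + 7 = 30
Osaka → Fukuoka → Nagoya → Sapporo: 7 + 12 + 14 = 33
Osaka → Nagasaki → Kobe → Sapporo: 13 + 8 + 7 = 28
Osaka → Kobe → Sendai → Sapporo: 11 + 11 + 3 = 25
Osaka → Sendai → Sapporo: 12 + 3 = 15
Best route has total 15 km.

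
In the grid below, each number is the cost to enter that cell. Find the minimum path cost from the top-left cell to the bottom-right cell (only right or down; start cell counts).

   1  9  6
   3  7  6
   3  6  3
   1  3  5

Best path: (0,0) -> (1,0) -> (2,0) -> (3,0) -> (3,1) -> (3,2)
Cost: 1 + 3 + 3 + 1 + 3 + 5 = 16
For comparison, the top-then-right route costs 30.

16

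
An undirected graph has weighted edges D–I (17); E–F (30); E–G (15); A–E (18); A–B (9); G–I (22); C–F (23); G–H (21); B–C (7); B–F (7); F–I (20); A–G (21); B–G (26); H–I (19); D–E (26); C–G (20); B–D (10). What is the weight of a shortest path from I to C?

Some routes from I to C:
I-G-B-C: 22 + 26 + 7 = 55
I-F-B-C: 20 + 7 + 7 = 34
I-G-C: 22 + 20 = 42
I-D-B-C: 17 + 10 + 7 = 34
I-F-C: 20 + 23 = 43
Shortest: 34.

34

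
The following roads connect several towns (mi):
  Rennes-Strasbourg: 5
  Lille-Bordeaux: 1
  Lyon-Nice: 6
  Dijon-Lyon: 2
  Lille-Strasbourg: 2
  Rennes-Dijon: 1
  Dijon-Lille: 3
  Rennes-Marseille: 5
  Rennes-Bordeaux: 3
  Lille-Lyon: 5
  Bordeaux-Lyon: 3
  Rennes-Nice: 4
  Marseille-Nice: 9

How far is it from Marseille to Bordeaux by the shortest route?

8

A few of the Marseille→Bordeaux routes:
Marseille→Rennes→Dijon→Lyon→Lille→Bordeaux: 5 + 1 + 2 + 5 + 1 = 14
Marseille→Rennes→Dijon→Lyon→Bordeaux: 5 + 1 + 2 + 3 = 11
Marseille→Rennes→Dijon→Lille→Bordeaux: 5 + 1 + 3 + 1 = 10
Marseille→Rennes→Bordeaux: 5 + 3 = 8
Marseille→Rennes→Strasbourg→Lille→Bordeaux: 5 + 5 + 2 + 1 = 13
Shortest: 8 mi.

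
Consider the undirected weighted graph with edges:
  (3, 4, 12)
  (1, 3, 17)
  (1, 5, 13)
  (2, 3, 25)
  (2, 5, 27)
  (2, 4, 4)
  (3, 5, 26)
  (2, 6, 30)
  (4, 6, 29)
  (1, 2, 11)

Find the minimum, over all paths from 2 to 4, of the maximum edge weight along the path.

Checking several routes:
2 → 3 → 4: max(25, 12) = 25
2 → 1 → 3 → 4: max(11, 17, 12) = 17
2 → 1 → 5 → 3 → 4: max(11, 13, 26, 12) = 26
2 → 4: max(4) = 4
2 → 5 → 1 → 3 → 4: max(27, 13, 17, 12) = 27
2 → 5 → 3 → 4: max(27, 26, 12) = 27
Smallest bottleneck: 4.

4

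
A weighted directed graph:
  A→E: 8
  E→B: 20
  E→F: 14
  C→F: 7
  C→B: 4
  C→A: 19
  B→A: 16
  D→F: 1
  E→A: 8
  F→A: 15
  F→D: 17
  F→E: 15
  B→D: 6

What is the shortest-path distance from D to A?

16

Candidate routes:
D -> F -> E -> B -> A: 1 + 15 + 20 + 16 = 52
D -> F -> E -> A: 1 + 15 + 8 = 24
D -> F -> A: 1 + 15 = 16
Shortest: 16.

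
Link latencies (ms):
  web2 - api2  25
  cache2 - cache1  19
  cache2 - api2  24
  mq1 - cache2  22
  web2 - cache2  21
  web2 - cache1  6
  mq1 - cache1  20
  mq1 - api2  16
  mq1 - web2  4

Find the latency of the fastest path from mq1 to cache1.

A few of the mq1→cache1 routes:
mq1 - web2 - cache1: 4 + 6 = 10
mq1 - cache1: 20
mq1 - cache2 - cache1: 22 + 19 = 41
mq1 - web2 - cache2 - cache1: 4 + 21 + 19 = 44
The minimum is 10 ms.

10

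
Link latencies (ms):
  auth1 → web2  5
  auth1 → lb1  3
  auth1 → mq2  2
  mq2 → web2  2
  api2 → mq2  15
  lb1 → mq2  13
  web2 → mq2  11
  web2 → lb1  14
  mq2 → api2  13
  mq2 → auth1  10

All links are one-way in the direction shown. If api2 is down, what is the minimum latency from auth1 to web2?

4

Routes from auth1 to web2 avoiding api2:
auth1 -> mq2 -> web2: 2 + 2 = 4
auth1 -> lb1 -> mq2 -> web2: 3 + 13 + 2 = 18
auth1 -> web2: 5
Shortest: 4 ms.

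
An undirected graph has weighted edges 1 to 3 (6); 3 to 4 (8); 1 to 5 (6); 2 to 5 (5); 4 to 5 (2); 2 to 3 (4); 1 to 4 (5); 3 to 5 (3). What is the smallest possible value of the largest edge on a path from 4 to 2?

Comparing a few candidate routes:
4 → 5 → 3 → 2: max(2, 3, 4) = 4
4 → 1 → 5 → 3 → 2: max(5, 6, 3, 4) = 6
4 → 1 → 3 → 5 → 2: max(5, 6, 3, 5) = 6
4 → 5 → 2: max(2, 5) = 5
4 → 5 → 1 → 3 → 2: max(2, 6, 6, 4) = 6
4 → 1 → 3 → 2: max(5, 6, 4) = 6
Smallest bottleneck: 4.

4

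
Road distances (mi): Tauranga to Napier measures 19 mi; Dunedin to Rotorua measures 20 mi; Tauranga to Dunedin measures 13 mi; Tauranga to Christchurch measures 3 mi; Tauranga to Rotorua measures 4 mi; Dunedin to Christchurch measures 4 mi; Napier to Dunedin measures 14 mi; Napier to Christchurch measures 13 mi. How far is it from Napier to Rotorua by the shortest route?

Checking several routes:
Napier→Dunedin→Christchurch→Tauranga→Rotorua: 14 + 4 + 3 + 4 = 25
Napier→Christchurch→Tauranga→Rotorua: 13 + 3 + 4 = 20
Napier→Tauranga→Rotorua: 19 + 4 = 23
Shortest: 20 mi.

20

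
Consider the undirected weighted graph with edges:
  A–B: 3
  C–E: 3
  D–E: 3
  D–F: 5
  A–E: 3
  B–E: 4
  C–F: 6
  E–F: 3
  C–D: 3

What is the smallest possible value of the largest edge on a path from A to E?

3

Paths from A to E:
A→E: max(3) = 3
A→B→E: max(3, 4) = 4
The minimum achievable maximum is 3.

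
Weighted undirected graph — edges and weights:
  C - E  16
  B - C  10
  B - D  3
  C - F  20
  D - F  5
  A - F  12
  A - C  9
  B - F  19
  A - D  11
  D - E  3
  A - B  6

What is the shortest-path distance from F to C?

A few of the F→C routes:
F-C: 20
F-A-C: 12 + 9 = 21
F-D-B-A-C: 5 + 3 + 6 + 9 = 23
F-D-B-C: 5 + 3 + 10 = 18
F-D-E-C: 5 + 3 + 16 = 24
Shortest: 18.

18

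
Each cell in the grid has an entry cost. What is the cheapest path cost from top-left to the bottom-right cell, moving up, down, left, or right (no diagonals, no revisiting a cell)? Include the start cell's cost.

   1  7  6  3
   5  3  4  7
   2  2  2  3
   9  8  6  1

16

Best path: (0,0) → (1,0) → (2,0) → (2,1) → (2,2) → (2,3) → (3,3)
Cost: 1 + 5 + 2 + 2 + 2 + 3 + 1 = 16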